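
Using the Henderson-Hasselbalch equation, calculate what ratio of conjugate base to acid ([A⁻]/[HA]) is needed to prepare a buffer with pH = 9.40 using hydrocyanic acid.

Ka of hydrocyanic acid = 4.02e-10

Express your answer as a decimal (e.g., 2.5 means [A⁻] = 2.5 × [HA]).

pKa = -log(4.02e-10) = 9.3958. pH = pKa + log([A⁻]/[HA]), so log([A⁻]/[HA]) = pH − pKa = 9.40 − 9.3958 = 0.0042. [A⁻]/[HA] = 10^(0.0042) = 1.01

[A⁻]/[HA] = 1.01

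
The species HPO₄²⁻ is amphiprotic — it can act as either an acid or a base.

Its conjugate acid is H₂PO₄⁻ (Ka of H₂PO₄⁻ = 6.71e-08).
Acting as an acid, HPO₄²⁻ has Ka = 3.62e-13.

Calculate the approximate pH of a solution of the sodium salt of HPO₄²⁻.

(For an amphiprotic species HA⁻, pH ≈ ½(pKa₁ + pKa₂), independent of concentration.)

pKa₁ = -log(6.71e-08) = 7.17; pKa₂ = -log(3.62e-13) = 12.44. For an amphiprotic species, pH ≈ ½(pKa₁ + pKa₂) = ½(7.17 + 12.44) = 9.81.

pH = 9.81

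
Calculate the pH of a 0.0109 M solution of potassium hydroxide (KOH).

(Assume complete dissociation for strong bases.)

[OH⁻] = 0.0109 M for strong base. pOH = -log[OH⁻] = 1.96, pH = 14 - pOH

pH = 12.04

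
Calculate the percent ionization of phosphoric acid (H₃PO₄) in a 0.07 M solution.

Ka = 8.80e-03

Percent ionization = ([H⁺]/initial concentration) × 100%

Using Ka equilibrium: x² + Ka×x - Ka×C = 0. Solving: [H⁺] = 2.0806e-02. Percent = (2.0806e-02/0.07) × 100

Percent ionization = 29.7%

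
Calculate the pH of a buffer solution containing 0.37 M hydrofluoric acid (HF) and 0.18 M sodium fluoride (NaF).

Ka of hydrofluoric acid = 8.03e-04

pKa = -log(8.03e-04) = 3.10. pH = pKa + log([A⁻]/[HA]) = 3.10 + log(0.18/0.37)

pH = 2.78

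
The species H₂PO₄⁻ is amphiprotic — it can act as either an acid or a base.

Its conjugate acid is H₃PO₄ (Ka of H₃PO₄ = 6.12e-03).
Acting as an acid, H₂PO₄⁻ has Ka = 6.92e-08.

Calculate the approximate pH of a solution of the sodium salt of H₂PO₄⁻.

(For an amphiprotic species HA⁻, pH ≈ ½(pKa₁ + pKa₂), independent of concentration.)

pKa₁ = -log(6.12e-03) = 2.21; pKa₂ = -log(6.92e-08) = 7.16. For an amphiprotic species, pH ≈ ½(pKa₁ + pKa₂) = ½(2.21 + 7.16) = 4.69.

pH = 4.69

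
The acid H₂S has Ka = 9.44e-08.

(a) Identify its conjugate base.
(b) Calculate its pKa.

(a) The conjugate base is formed by removing one H⁺ from H₂S, giving HS⁻. (b) pKa = -log(Ka) = -log(9.44e-08) = 7.03.

Conjugate base: HS⁻; pK_a = 7.03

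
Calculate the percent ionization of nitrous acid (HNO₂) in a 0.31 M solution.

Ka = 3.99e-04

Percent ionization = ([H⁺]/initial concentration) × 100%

Using Ka equilibrium: x² + Ka×x - Ka×C = 0. Solving: [H⁺] = 1.0924e-02. Percent = (1.0924e-02/0.31) × 100

Percent ionization = 3.52%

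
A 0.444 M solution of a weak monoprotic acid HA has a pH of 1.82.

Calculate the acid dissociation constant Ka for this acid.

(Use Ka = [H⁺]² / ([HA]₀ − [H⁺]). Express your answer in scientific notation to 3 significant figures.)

[H⁺] = 10^(−pH) = 10^(−1.82) = 1.514e-02 M. For HA ⇌ H⁺ + A⁻, Ka = [H⁺][A⁻]/[HA] = [H⁺]² / ([HA]₀ − [H⁺]) = (1.514e-02)² / (0.444 − 1.514e-02) = 5.34e-04.

K_a = 5.34e-04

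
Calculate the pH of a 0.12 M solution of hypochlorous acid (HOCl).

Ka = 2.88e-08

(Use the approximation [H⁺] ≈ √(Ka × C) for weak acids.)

[H⁺] = √(Ka × C) = √(2.88e-08 × 0.12) = 5.8788e-05. pH = -log(5.8788e-05)

pH = 4.23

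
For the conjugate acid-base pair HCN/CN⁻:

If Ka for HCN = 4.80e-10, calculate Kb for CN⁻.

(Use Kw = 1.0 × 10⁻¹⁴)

For a conjugate pair Ka × Kb = Kw, so Kb = Kw/Ka = 1.0 × 10⁻¹⁴ / 4.80e-10 = 2.08e-05.

K_b = 2.08e-05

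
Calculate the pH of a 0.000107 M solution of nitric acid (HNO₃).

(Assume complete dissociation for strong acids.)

[H⁺] = 0.000107 M for strong acid. pH = -log[H⁺] = -log(0.000107)

pH = 3.97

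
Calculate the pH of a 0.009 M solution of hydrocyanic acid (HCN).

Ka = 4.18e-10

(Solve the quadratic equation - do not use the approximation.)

x² + Ka×x - Ka×C = 0. Using quadratic formula: [H⁺] = 1.9394e-06

pH = 5.71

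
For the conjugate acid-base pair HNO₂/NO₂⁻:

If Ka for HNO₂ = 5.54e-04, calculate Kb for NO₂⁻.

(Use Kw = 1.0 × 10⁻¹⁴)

For a conjugate pair Ka × Kb = Kw, so Kb = Kw/Ka = 1.0 × 10⁻¹⁴ / 5.54e-04 = 1.81e-11.

K_b = 1.81e-11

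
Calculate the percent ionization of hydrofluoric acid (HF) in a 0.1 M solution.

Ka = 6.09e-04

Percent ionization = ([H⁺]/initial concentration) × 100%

Using Ka equilibrium: x² + Ka×x - Ka×C = 0. Solving: [H⁺] = 7.5053e-03. Percent = (7.5053e-03/0.1) × 100

Percent ionization = 7.51%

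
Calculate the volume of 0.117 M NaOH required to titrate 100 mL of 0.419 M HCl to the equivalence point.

At equivalence: moles acid = moles base. moles HCl = 0.419 × 100/1000 = 0.0419 mol. V_base = moles / 0.117 × 1000 = 358.1 mL.

V_{base} = 358.1 mL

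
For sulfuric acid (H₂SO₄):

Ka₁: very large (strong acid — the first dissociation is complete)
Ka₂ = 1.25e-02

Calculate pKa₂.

pKa₂ = -log(Ka₂) = -log(1.25e-02) = 1.90.

pK_{a2} = 1.90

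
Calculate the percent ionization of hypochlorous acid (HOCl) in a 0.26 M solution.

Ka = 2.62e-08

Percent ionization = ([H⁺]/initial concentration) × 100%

Using Ka equilibrium: x² + Ka×x - Ka×C = 0. Solving: [H⁺] = 8.2522e-05. Percent = (8.2522e-05/0.26) × 100

Percent ionization = 0.0317%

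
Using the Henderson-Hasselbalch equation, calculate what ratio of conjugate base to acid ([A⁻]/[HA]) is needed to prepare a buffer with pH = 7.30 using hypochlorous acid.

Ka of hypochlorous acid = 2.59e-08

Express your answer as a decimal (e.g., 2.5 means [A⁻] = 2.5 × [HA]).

pKa = -log(2.59e-08) = 7.5867. pH = pKa + log([A⁻]/[HA]), so log([A⁻]/[HA]) = pH − pKa = 7.30 − 7.5867 = -0.2867. [A⁻]/[HA] = 10^(-0.2867) = 0.517

[A⁻]/[HA] = 0.517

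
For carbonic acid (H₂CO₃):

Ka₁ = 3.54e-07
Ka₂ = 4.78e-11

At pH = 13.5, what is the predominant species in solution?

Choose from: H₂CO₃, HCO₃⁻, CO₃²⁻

pKa₁ = 6.45, pKa₂ = 10.32. For a polyprotic acid the predominant species crosses at each pKa: below pKa_n the protonated form dominates, above it the deprotonated form does. At pH = 13.5, the predominant species is CO₃²⁻.

CO₃²⁻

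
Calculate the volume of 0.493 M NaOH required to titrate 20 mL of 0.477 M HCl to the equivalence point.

At equivalence: moles acid = moles base. moles HCl = 0.477 × 20/1000 = 0.00954 mol. V_base = moles / 0.493 × 1000 = 19.4 mL.

V_{base} = 19.4 mL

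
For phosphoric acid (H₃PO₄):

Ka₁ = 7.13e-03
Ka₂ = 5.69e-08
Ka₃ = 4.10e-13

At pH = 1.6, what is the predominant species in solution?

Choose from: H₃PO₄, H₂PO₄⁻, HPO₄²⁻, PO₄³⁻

pKa₁ = 2.15, pKa₂ = 7.24, pKa₃ = 12.39. For a polyprotic acid the predominant species crosses at each pKa: below pKa_n the protonated form dominates, above it the deprotonated form does. At pH = 1.6, the predominant species is H₃PO₄.

H₃PO₄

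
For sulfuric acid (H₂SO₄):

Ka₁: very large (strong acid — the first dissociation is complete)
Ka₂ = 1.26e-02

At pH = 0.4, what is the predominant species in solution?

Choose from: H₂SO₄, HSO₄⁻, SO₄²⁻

The first dissociation is complete, so H₂SO₄ itself is never the predominant species in water; pKa₂ = -log(1.26e-02) = 1.90. For a polyprotic acid the predominant species crosses at each pKa: below pKa_n the protonated form dominates, above it the deprotonated form does. At pH = 0.4, the predominant species is HSO₄⁻.

HSO₄⁻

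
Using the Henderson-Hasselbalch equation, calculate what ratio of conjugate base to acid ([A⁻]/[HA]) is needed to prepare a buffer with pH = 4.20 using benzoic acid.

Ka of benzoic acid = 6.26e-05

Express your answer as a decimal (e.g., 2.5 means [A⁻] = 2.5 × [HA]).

pKa = -log(6.26e-05) = 4.2034. pH = pKa + log([A⁻]/[HA]), so log([A⁻]/[HA]) = pH − pKa = 4.20 − 4.2034 = -0.0034. [A⁻]/[HA] = 10^(-0.0034) = 0.992

[A⁻]/[HA] = 0.992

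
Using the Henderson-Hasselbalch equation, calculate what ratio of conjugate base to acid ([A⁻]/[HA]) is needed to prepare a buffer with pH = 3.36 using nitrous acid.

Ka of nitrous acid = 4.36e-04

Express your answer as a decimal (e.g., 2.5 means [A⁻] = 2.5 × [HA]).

pKa = -log(4.36e-04) = 3.3605. pH = pKa + log([A⁻]/[HA]), so log([A⁻]/[HA]) = pH − pKa = 3.36 − 3.3605 = -0.0005. [A⁻]/[HA] = 10^(-0.0005) = 0.999

[A⁻]/[HA] = 0.999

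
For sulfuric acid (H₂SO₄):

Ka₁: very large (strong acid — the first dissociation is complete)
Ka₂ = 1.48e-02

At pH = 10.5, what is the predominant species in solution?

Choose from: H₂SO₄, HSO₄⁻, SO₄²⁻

The first dissociation is complete, so H₂SO₄ itself is never the predominant species in water; pKa₂ = -log(1.48e-02) = 1.83. For a polyprotic acid the predominant species crosses at each pKa: below pKa_n the protonated form dominates, above it the deprotonated form does. At pH = 10.5, the predominant species is SO₄²⁻.

SO₄²⁻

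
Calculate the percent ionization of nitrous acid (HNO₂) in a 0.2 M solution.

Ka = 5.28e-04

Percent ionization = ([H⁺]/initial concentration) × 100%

Using Ka equilibrium: x² + Ka×x - Ka×C = 0. Solving: [H⁺] = 1.0016e-02. Percent = (1.0016e-02/0.2) × 100

Percent ionization = 5.01%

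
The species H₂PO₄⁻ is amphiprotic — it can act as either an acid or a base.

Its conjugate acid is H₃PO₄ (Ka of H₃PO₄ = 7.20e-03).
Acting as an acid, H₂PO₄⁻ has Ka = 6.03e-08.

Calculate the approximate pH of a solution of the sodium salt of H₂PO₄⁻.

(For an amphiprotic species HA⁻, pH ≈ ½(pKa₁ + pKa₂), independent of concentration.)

pKa₁ = -log(7.20e-03) = 2.14; pKa₂ = -log(6.03e-08) = 7.22. For an amphiprotic species, pH ≈ ½(pKa₁ + pKa₂) = ½(2.14 + 7.22) = 4.68.

pH = 4.68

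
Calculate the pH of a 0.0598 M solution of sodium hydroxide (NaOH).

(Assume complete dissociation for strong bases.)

[OH⁻] = 0.0598 M for strong base. pOH = -log[OH⁻] = 1.22, pH = 14 - pOH

pH = 12.78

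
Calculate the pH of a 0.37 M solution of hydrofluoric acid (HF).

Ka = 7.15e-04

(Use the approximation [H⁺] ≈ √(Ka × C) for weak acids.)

[H⁺] = √(Ka × C) = √(7.15e-04 × 0.37) = 1.6265e-02. pH = -log(1.6265e-02)

pH = 1.79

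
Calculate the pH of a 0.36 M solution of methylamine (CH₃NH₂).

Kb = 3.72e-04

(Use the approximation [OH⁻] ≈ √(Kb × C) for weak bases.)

[OH⁻] = √(Kb × C) = √(3.72e-04 × 0.36) = 1.1572e-02. pOH = 1.94, pH = 14 - pOH

pH = 12.06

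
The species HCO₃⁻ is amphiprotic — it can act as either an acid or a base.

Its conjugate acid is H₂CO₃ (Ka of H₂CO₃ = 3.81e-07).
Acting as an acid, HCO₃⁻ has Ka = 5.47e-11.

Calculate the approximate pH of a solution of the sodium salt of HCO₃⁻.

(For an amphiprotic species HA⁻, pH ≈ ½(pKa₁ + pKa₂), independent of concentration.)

pKa₁ = -log(3.81e-07) = 6.42; pKa₂ = -log(5.47e-11) = 10.26. For an amphiprotic species, pH ≈ ½(pKa₁ + pKa₂) = ½(6.42 + 10.26) = 8.34.

pH = 8.34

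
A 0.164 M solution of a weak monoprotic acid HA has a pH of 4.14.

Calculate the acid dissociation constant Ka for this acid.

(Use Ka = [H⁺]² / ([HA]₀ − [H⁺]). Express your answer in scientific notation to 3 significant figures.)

[H⁺] = 10^(−pH) = 10^(−4.14) = 7.244e-05 M. For HA ⇌ H⁺ + A⁻, Ka = [H⁺][A⁻]/[HA] = [H⁺]² / ([HA]₀ − [H⁺]) = (7.244e-05)² / (0.164 − 7.244e-05) = 3.20e-08.

K_a = 3.20e-08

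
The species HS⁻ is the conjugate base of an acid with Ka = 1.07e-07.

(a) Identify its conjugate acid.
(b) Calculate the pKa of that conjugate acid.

(a) The conjugate acid is formed by adding one H⁺ to HS⁻, giving H₂S. (b) pKa = -log(Ka) = -log(1.07e-07) = 6.97.

Conjugate acid: H₂S; pK_a = 6.97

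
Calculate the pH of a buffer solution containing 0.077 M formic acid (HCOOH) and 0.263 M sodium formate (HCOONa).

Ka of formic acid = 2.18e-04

pKa = -log(2.18e-04) = 3.66. pH = pKa + log([A⁻]/[HA]) = 3.66 + log(0.263/0.077)

pH = 4.20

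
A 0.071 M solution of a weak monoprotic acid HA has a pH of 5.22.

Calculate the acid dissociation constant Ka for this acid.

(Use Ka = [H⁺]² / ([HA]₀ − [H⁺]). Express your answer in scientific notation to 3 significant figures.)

[H⁺] = 10^(−pH) = 10^(−5.22) = 6.026e-06 M. For HA ⇌ H⁺ + A⁻, Ka = [H⁺][A⁻]/[HA] = [H⁺]² / ([HA]₀ − [H⁺]) = (6.026e-06)² / (0.071 − 6.026e-06) = 5.11e-10.

K_a = 5.11e-10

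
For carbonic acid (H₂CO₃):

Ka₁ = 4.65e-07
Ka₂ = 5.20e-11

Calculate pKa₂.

pKa₂ = -log(Ka₂) = -log(5.20e-11) = 10.28.

pK_{a2} = 10.28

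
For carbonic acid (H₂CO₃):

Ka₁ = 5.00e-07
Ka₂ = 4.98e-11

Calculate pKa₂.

pKa₂ = -log(Ka₂) = -log(4.98e-11) = 10.30.

pK_{a2} = 10.30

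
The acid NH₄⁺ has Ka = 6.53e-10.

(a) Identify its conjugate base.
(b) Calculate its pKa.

(a) The conjugate base is formed by removing one H⁺ from NH₄⁺, giving NH₃. (b) pKa = -log(Ka) = -log(6.53e-10) = 9.19.

Conjugate base: NH₃; pK_a = 9.19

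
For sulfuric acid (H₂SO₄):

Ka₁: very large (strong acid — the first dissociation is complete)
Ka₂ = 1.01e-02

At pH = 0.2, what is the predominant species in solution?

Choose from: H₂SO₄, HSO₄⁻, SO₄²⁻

The first dissociation is complete, so H₂SO₄ itself is never the predominant species in water; pKa₂ = -log(1.01e-02) = 2.00. For a polyprotic acid the predominant species crosses at each pKa: below pKa_n the protonated form dominates, above it the deprotonated form does. At pH = 0.2, the predominant species is HSO₄⁻.

HSO₄⁻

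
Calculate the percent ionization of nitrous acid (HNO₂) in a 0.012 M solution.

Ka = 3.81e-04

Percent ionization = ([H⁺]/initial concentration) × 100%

Using Ka equilibrium: x² + Ka×x - Ka×C = 0. Solving: [H⁺] = 1.9562e-03. Percent = (1.9562e-03/0.012) × 100

Percent ionization = 16.3%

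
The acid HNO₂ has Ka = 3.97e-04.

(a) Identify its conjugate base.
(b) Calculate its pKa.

(a) The conjugate base is formed by removing one H⁺ from HNO₂, giving NO₂⁻. (b) pKa = -log(Ka) = -log(3.97e-04) = 3.40.

Conjugate base: NO₂⁻; pK_a = 3.40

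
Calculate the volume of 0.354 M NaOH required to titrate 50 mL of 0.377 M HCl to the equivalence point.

At equivalence: moles acid = moles base. moles HCl = 0.377 × 50/1000 = 0.01885 mol. V_base = moles / 0.354 × 1000 = 53.2 mL.

V_{base} = 53.2 mL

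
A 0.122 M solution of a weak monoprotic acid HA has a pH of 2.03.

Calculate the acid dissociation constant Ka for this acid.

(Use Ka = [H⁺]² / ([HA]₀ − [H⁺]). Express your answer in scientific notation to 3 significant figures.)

[H⁺] = 10^(−pH) = 10^(−2.03) = 9.333e-03 M. For HA ⇌ H⁺ + A⁻, Ka = [H⁺][A⁻]/[HA] = [H⁺]² / ([HA]₀ − [H⁺]) = (9.333e-03)² / (0.122 − 9.333e-03) = 7.73e-04.

K_a = 7.73e-04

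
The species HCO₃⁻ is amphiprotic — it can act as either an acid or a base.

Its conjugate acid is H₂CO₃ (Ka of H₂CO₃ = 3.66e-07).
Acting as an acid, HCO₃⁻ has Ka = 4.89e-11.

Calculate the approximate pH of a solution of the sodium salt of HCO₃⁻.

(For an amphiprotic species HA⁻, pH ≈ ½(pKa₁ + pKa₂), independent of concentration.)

pKa₁ = -log(3.66e-07) = 6.44; pKa₂ = -log(4.89e-11) = 10.31. For an amphiprotic species, pH ≈ ½(pKa₁ + pKa₂) = ½(6.44 + 10.31) = 8.37.

pH = 8.37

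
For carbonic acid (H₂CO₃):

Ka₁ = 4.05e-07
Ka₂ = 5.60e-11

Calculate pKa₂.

pKa₂ = -log(Ka₂) = -log(5.60e-11) = 10.25.

pK_{a2} = 10.25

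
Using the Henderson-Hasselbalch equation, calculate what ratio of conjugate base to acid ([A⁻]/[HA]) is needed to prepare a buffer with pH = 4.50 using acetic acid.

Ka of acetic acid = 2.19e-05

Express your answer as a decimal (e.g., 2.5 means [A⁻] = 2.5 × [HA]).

pKa = -log(2.19e-05) = 4.6596. pH = pKa + log([A⁻]/[HA]), so log([A⁻]/[HA]) = pH − pKa = 4.50 − 4.6596 = -0.1596. [A⁻]/[HA] = 10^(-0.1596) = 0.693

[A⁻]/[HA] = 0.693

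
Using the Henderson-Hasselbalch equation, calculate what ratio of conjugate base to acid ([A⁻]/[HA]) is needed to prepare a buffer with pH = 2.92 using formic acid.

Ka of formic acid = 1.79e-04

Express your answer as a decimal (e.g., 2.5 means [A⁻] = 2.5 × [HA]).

pKa = -log(1.79e-04) = 3.7471. pH = pKa + log([A⁻]/[HA]), so log([A⁻]/[HA]) = pH − pKa = 2.92 − 3.7471 = -0.8271. [A⁻]/[HA] = 10^(-0.8271) = 0.149

[A⁻]/[HA] = 0.149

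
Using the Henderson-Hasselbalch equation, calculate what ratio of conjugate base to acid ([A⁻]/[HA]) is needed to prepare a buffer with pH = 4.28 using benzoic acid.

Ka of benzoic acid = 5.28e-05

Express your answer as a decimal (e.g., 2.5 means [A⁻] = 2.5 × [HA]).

pKa = -log(5.28e-05) = 4.2774. pH = pKa + log([A⁻]/[HA]), so log([A⁻]/[HA]) = pH − pKa = 4.28 − 4.2774 = 0.0026. [A⁻]/[HA] = 10^(0.0026) = 1.01

[A⁻]/[HA] = 1.01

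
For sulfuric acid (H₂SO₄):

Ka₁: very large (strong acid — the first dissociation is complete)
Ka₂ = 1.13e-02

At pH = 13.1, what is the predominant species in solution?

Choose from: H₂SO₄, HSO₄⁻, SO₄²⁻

The first dissociation is complete, so H₂SO₄ itself is never the predominant species in water; pKa₂ = -log(1.13e-02) = 1.95. For a polyprotic acid the predominant species crosses at each pKa: below pKa_n the protonated form dominates, above it the deprotonated form does. At pH = 13.1, the predominant species is SO₄²⁻.

SO₄²⁻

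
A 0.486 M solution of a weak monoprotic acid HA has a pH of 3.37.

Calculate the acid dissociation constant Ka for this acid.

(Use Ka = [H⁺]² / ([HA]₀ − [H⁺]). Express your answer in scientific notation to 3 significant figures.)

[H⁺] = 10^(−pH) = 10^(−3.37) = 4.266e-04 M. For HA ⇌ H⁺ + A⁻, Ka = [H⁺][A⁻]/[HA] = [H⁺]² / ([HA]₀ − [H⁺]) = (4.266e-04)² / (0.486 − 4.266e-04) = 3.75e-07.

K_a = 3.75e-07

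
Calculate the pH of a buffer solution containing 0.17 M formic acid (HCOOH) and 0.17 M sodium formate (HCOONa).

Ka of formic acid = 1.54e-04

pKa = -log(1.54e-04) = 3.81. pH = pKa + log([A⁻]/[HA]) = 3.81 + log(0.17/0.17)

pH = 3.81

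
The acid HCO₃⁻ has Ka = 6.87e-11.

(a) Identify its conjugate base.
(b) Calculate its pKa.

(a) The conjugate base is formed by removing one H⁺ from HCO₃⁻, giving CO₃²⁻. (b) pKa = -log(Ka) = -log(6.87e-11) = 10.16.

Conjugate base: CO₃²⁻; pK_a = 10.16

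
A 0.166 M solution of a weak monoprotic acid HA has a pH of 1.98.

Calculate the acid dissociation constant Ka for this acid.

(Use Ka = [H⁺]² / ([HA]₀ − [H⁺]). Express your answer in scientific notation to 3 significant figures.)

[H⁺] = 10^(−pH) = 10^(−1.98) = 1.047e-02 M. For HA ⇌ H⁺ + A⁻, Ka = [H⁺][A⁻]/[HA] = [H⁺]² / ([HA]₀ − [H⁺]) = (1.047e-02)² / (0.166 − 1.047e-02) = 7.05e-04.

K_a = 7.05e-04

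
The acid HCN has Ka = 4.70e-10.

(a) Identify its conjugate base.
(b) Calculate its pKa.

(a) The conjugate base is formed by removing one H⁺ from HCN, giving CN⁻. (b) pKa = -log(Ka) = -log(4.70e-10) = 9.33.

Conjugate base: CN⁻; pK_a = 9.33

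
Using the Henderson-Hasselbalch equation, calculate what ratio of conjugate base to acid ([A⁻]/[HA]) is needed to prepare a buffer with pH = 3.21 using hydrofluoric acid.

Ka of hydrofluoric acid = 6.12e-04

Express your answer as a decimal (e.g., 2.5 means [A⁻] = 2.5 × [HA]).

pKa = -log(6.12e-04) = 3.2132. pH = pKa + log([A⁻]/[HA]), so log([A⁻]/[HA]) = pH − pKa = 3.21 − 3.2132 = -0.0032. [A⁻]/[HA] = 10^(-0.0032) = 0.993

[A⁻]/[HA] = 0.993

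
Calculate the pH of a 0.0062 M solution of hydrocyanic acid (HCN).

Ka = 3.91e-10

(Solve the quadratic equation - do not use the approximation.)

x² + Ka×x - Ka×C = 0. Using quadratic formula: [H⁺] = 1.5568e-06

pH = 5.81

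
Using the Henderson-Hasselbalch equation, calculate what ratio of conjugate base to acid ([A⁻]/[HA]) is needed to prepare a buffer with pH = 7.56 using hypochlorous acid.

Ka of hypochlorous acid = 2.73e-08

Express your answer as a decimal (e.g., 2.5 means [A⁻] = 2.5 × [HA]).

pKa = -log(2.73e-08) = 7.5638. pH = pKa + log([A⁻]/[HA]), so log([A⁻]/[HA]) = pH − pKa = 7.56 − 7.5638 = -0.0038. [A⁻]/[HA] = 10^(-0.0038) = 0.991

[A⁻]/[HA] = 0.991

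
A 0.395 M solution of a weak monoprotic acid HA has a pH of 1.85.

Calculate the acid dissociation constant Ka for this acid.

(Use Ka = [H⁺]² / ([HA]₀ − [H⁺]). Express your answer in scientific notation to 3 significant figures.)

[H⁺] = 10^(−pH) = 10^(−1.85) = 1.413e-02 M. For HA ⇌ H⁺ + A⁻, Ka = [H⁺][A⁻]/[HA] = [H⁺]² / ([HA]₀ − [H⁺]) = (1.413e-02)² / (0.395 − 1.413e-02) = 5.24e-04.

K_a = 5.24e-04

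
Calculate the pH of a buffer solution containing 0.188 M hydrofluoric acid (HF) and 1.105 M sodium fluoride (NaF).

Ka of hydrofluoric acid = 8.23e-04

pKa = -log(8.23e-04) = 3.08. pH = pKa + log([A⁻]/[HA]) = 3.08 + log(1.105/0.188)

pH = 3.85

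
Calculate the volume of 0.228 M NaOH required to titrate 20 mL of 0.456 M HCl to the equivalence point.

At equivalence: moles acid = moles base. moles HCl = 0.456 × 20/1000 = 0.00912 mol. V_base = moles / 0.228 × 1000 = 40.0 mL.

V_{base} = 40.0 mL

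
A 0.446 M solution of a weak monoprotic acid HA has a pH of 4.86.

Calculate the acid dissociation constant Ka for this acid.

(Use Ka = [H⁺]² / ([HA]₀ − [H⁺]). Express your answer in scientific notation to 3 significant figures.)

[H⁺] = 10^(−pH) = 10^(−4.86) = 1.380e-05 M. For HA ⇌ H⁺ + A⁻, Ka = [H⁺][A⁻]/[HA] = [H⁺]² / ([HA]₀ − [H⁺]) = (1.380e-05)² / (0.446 − 1.380e-05) = 4.27e-10.

K_a = 4.27e-10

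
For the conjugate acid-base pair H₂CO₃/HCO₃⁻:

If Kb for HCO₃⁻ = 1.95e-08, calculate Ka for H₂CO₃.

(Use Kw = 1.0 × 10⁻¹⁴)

For a conjugate pair Ka × Kb = Kw, so Ka = Kw/Kb = 1.0 × 10⁻¹⁴ / 1.95e-08 = 5.13e-07.

K_a = 5.13e-07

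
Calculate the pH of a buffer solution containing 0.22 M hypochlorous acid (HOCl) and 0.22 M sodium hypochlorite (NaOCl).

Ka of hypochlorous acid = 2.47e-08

pKa = -log(2.47e-08) = 7.61. pH = pKa + log([A⁻]/[HA]) = 7.61 + log(0.22/0.22)

pH = 7.61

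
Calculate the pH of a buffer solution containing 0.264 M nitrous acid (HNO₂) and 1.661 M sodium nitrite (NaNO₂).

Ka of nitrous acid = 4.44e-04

pKa = -log(4.44e-04) = 3.35. pH = pKa + log([A⁻]/[HA]) = 3.35 + log(1.661/0.264)

pH = 4.15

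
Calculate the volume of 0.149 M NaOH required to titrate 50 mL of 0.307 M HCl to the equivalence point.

At equivalence: moles acid = moles base. moles HCl = 0.307 × 50/1000 = 0.01535 mol. V_base = moles / 0.149 × 1000 = 103.0 mL.

V_{base} = 103.0 mL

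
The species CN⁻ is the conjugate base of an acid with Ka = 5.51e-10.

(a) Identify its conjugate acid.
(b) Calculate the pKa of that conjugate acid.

(a) The conjugate acid is formed by adding one H⁺ to CN⁻, giving HCN. (b) pKa = -log(Ka) = -log(5.51e-10) = 9.26.

Conjugate acid: HCN; pK_a = 9.26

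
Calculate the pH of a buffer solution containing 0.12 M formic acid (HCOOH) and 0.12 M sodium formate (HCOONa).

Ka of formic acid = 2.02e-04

pKa = -log(2.02e-04) = 3.69. pH = pKa + log([A⁻]/[HA]) = 3.69 + log(0.12/0.12)

pH = 3.69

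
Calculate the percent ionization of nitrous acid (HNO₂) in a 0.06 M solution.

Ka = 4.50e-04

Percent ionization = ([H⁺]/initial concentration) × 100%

Using Ka equilibrium: x² + Ka×x - Ka×C = 0. Solving: [H⁺] = 4.9760e-03. Percent = (4.9760e-03/0.06) × 100

Percent ionization = 8.29%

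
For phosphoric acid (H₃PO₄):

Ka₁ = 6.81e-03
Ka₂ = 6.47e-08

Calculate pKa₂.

pKa₂ = -log(Ka₂) = -log(6.47e-08) = 7.19.

pK_{a2} = 7.19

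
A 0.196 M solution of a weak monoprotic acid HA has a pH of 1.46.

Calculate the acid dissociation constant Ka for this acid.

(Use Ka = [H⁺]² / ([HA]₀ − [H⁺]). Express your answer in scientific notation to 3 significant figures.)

[H⁺] = 10^(−pH) = 10^(−1.46) = 3.467e-02 M. For HA ⇌ H⁺ + A⁻, Ka = [H⁺][A⁻]/[HA] = [H⁺]² / ([HA]₀ − [H⁺]) = (3.467e-02)² / (0.196 − 3.467e-02) = 7.45e-03.

K_a = 7.45e-03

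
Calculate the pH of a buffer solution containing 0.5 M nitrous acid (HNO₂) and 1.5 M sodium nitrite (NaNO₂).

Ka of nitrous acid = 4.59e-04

pKa = -log(4.59e-04) = 3.34. pH = pKa + log([A⁻]/[HA]) = 3.34 + log(1.5/0.5)

pH = 3.82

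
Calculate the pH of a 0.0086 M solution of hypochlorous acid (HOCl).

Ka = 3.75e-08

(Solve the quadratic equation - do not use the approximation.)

x² + Ka×x - Ka×C = 0. Using quadratic formula: [H⁺] = 1.7940e-05

pH = 4.75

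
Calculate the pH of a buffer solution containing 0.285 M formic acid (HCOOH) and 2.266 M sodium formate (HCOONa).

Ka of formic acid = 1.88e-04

pKa = -log(1.88e-04) = 3.73. pH = pKa + log([A⁻]/[HA]) = 3.73 + log(2.266/0.285)

pH = 4.63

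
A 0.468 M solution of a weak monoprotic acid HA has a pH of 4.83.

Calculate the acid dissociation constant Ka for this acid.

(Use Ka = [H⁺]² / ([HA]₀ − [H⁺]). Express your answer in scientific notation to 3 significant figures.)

[H⁺] = 10^(−pH) = 10^(−4.83) = 1.479e-05 M. For HA ⇌ H⁺ + A⁻, Ka = [H⁺][A⁻]/[HA] = [H⁺]² / ([HA]₀ − [H⁺]) = (1.479e-05)² / (0.468 − 1.479e-05) = 4.67e-10.

K_a = 4.67e-10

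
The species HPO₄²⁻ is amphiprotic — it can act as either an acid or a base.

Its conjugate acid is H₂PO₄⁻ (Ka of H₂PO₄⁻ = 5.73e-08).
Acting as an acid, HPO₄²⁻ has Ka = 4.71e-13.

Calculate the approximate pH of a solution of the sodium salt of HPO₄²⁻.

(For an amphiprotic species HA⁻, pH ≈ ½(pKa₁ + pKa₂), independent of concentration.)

pKa₁ = -log(5.73e-08) = 7.24; pKa₂ = -log(4.71e-13) = 12.33. For an amphiprotic species, pH ≈ ½(pKa₁ + pKa₂) = ½(7.24 + 12.33) = 9.78.

pH = 9.78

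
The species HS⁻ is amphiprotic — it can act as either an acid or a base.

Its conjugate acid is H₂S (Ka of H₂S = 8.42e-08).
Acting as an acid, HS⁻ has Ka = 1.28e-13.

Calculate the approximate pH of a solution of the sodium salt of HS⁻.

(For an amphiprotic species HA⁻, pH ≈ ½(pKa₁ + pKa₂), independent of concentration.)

pKa₁ = -log(8.42e-08) = 7.07; pKa₂ = -log(1.28e-13) = 12.89. For an amphiprotic species, pH ≈ ½(pKa₁ + pKa₂) = ½(7.07 + 12.89) = 9.98.

pH = 9.98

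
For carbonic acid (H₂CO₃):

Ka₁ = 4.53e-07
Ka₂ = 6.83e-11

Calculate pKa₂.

pKa₂ = -log(Ka₂) = -log(6.83e-11) = 10.17.

pK_{a2} = 10.17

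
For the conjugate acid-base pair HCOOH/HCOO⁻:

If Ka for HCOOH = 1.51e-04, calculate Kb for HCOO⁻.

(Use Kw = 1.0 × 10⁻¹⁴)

For a conjugate pair Ka × Kb = Kw, so Kb = Kw/Ka = 1.0 × 10⁻¹⁴ / 1.51e-04 = 6.62e-11.

K_b = 6.62e-11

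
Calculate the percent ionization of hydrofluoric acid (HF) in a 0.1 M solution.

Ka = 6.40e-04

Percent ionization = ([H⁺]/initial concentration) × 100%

Using Ka equilibrium: x² + Ka×x - Ka×C = 0. Solving: [H⁺] = 7.6864e-03. Percent = (7.6864e-03/0.1) × 100

Percent ionization = 7.69%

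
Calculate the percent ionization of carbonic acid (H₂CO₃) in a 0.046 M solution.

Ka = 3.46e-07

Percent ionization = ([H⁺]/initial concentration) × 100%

Using Ka equilibrium: x² + Ka×x - Ka×C = 0. Solving: [H⁺] = 1.2599e-04. Percent = (1.2599e-04/0.046) × 100

Percent ionization = 0.274%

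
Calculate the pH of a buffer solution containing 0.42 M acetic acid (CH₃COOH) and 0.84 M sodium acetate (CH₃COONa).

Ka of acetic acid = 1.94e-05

pKa = -log(1.94e-05) = 4.71. pH = pKa + log([A⁻]/[HA]) = 4.71 + log(0.84/0.42)

pH = 5.01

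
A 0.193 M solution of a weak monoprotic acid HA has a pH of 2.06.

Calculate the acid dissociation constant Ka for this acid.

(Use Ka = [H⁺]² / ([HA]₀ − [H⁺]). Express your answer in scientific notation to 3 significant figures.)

[H⁺] = 10^(−pH) = 10^(−2.06) = 8.710e-03 M. For HA ⇌ H⁺ + A⁻, Ka = [H⁺][A⁻]/[HA] = [H⁺]² / ([HA]₀ − [H⁺]) = (8.710e-03)² / (0.193 − 8.710e-03) = 4.12e-04.

K_a = 4.12e-04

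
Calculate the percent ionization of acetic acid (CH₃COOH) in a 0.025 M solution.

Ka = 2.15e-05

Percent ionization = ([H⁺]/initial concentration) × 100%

Using Ka equilibrium: x² + Ka×x - Ka×C = 0. Solving: [H⁺] = 7.2247e-04. Percent = (7.2247e-04/0.025) × 100

Percent ionization = 2.89%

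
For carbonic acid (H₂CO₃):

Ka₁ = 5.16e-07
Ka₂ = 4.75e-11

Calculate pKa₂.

pKa₂ = -log(Ka₂) = -log(4.75e-11) = 10.32.

pK_{a2} = 10.32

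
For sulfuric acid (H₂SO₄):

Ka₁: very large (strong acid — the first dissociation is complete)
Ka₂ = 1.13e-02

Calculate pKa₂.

pKa₂ = -log(Ka₂) = -log(1.13e-02) = 1.95.

pK_{a2} = 1.95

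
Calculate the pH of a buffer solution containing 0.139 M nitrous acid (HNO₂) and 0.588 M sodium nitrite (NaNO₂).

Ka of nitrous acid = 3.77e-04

pKa = -log(3.77e-04) = 3.42. pH = pKa + log([A⁻]/[HA]) = 3.42 + log(0.588/0.139)

pH = 4.05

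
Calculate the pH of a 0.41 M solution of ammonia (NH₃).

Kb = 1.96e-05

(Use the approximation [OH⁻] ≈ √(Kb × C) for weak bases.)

[OH⁻] = √(Kb × C) = √(1.96e-05 × 0.41) = 2.8348e-03. pOH = 2.55, pH = 14 - pOH

pH = 11.45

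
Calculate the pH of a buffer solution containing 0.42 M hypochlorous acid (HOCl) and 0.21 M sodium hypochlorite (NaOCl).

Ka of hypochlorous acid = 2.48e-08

pKa = -log(2.48e-08) = 7.61. pH = pKa + log([A⁻]/[HA]) = 7.61 + log(0.21/0.42)

pH = 7.30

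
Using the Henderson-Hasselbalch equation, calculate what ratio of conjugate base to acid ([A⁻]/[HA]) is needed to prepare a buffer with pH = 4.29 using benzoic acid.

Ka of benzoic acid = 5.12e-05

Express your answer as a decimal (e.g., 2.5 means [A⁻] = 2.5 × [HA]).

pKa = -log(5.12e-05) = 4.2907. pH = pKa + log([A⁻]/[HA]), so log([A⁻]/[HA]) = pH − pKa = 4.29 − 4.2907 = -0.0007. [A⁻]/[HA] = 10^(-0.0007) = 0.998

[A⁻]/[HA] = 0.998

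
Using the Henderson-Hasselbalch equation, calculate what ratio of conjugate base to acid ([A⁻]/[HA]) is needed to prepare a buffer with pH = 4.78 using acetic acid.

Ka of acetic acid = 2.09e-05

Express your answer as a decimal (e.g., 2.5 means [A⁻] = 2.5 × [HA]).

pKa = -log(2.09e-05) = 4.6799. pH = pKa + log([A⁻]/[HA]), so log([A⁻]/[HA]) = pH − pKa = 4.78 − 4.6799 = 0.1001. [A⁻]/[HA] = 10^(0.1001) = 1.26

[A⁻]/[HA] = 1.26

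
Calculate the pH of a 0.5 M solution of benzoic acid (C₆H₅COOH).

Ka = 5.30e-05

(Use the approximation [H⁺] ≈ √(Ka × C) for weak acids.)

[H⁺] = √(Ka × C) = √(5.30e-05 × 0.5) = 5.1478e-03. pH = -log(5.1478e-03)

pH = 2.29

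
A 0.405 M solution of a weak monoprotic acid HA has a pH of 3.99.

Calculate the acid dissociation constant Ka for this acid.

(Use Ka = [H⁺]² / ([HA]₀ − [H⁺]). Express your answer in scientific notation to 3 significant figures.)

[H⁺] = 10^(−pH) = 10^(−3.99) = 1.023e-04 M. For HA ⇌ H⁺ + A⁻, Ka = [H⁺][A⁻]/[HA] = [H⁺]² / ([HA]₀ − [H⁺]) = (1.023e-04)² / (0.405 − 1.023e-04) = 2.59e-08.

K_a = 2.59e-08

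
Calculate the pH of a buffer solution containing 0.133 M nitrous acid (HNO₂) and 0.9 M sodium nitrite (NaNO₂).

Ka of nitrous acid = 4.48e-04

pKa = -log(4.48e-04) = 3.35. pH = pKa + log([A⁻]/[HA]) = 3.35 + log(0.9/0.133)

pH = 4.18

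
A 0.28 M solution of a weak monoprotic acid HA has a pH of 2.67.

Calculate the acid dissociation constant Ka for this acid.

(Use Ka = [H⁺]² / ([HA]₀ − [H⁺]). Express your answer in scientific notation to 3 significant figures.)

[H⁺] = 10^(−pH) = 10^(−2.67) = 2.138e-03 M. For HA ⇌ H⁺ + A⁻, Ka = [H⁺][A⁻]/[HA] = [H⁺]² / ([HA]₀ − [H⁺]) = (2.138e-03)² / (0.28 − 2.138e-03) = 1.65e-05.

K_a = 1.65e-05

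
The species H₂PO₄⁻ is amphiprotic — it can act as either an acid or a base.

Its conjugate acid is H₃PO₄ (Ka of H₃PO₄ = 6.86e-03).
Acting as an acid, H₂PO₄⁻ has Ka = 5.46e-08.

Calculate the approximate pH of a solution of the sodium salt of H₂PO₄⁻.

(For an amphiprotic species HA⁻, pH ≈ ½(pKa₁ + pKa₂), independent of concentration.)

pKa₁ = -log(6.86e-03) = 2.16; pKa₂ = -log(5.46e-08) = 7.26. For an amphiprotic species, pH ≈ ½(pKa₁ + pKa₂) = ½(2.16 + 7.26) = 4.71.

pH = 4.71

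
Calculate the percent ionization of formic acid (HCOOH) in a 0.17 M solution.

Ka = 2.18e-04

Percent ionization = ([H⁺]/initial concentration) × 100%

Using Ka equilibrium: x² + Ka×x - Ka×C = 0. Solving: [H⁺] = 5.9797e-03. Percent = (5.9797e-03/0.17) × 100

Percent ionization = 3.52%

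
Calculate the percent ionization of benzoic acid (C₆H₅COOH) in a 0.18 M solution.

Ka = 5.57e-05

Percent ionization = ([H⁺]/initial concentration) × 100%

Using Ka equilibrium: x² + Ka×x - Ka×C = 0. Solving: [H⁺] = 3.1387e-03. Percent = (3.1387e-03/0.18) × 100

Percent ionization = 1.74%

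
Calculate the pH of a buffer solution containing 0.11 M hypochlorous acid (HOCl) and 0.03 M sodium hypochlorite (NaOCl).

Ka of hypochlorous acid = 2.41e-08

pKa = -log(2.41e-08) = 7.62. pH = pKa + log([A⁻]/[HA]) = 7.62 + log(0.03/0.11)

pH = 7.05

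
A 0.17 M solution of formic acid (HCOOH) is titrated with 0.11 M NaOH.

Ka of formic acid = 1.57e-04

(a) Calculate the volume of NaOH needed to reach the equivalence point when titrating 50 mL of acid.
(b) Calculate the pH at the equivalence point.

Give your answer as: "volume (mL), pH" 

moles acid = 0.17 × 50/1000 = 0.0085 mol; V_base = moles/0.11 × 1000 = 77.3 mL. At equivalence only the conjugate base is present: [A⁻] = 0.0085/0.127 = 6.6786e-02 M. Kb = Kw/Ka = 6.37e-11; [OH⁻] = √(Kb × [A⁻]) = 2.0625e-06; pOH = 5.69; pH = 14 - pOH = 8.31.

V = 77.3 mL, pH = 8.31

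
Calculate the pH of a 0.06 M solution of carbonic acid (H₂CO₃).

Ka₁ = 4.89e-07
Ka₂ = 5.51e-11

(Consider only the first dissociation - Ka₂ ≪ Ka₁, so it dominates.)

First dissociation dominates. From Ka₁ = [H⁺][HA⁻]/[H₂A], x² + Ka₁·x − Ka₁·C = 0 with C = 0.06 M and Ka₁ = 4.89e-07. Solving: [H⁺] = (−Ka₁ + √(Ka₁² + 4·Ka₁·C)) / 2 = 1.7104e-04 M. pH = -log(1.7104e-04) = 3.77.

pH = 3.77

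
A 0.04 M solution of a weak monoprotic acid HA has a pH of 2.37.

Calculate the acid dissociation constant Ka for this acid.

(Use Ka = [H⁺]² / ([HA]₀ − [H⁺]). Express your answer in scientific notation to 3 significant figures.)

[H⁺] = 10^(−pH) = 10^(−2.37) = 4.266e-03 M. For HA ⇌ H⁺ + A⁻, Ka = [H⁺][A⁻]/[HA] = [H⁺]² / ([HA]₀ − [H⁺]) = (4.266e-03)² / (0.04 − 4.266e-03) = 5.09e-04.

K_a = 5.09e-04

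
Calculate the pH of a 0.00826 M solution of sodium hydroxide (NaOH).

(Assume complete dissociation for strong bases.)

[OH⁻] = 0.00826 M for strong base. pOH = -log[OH⁻] = 2.08, pH = 14 - pOH

pH = 11.92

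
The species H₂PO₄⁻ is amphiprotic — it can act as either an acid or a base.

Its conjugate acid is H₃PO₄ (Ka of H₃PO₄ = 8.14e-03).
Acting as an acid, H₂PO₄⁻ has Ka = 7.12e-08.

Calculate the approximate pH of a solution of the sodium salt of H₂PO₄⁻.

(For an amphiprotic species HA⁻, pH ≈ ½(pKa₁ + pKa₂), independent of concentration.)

pKa₁ = -log(8.14e-03) = 2.09; pKa₂ = -log(7.12e-08) = 7.15. For an amphiprotic species, pH ≈ ½(pKa₁ + pKa₂) = ½(2.09 + 7.15) = 4.62.

pH = 4.62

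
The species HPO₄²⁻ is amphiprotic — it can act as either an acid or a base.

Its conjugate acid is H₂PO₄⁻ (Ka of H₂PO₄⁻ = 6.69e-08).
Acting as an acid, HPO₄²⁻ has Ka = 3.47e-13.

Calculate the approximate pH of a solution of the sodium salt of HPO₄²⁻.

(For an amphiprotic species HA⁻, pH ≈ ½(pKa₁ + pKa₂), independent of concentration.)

pKa₁ = -log(6.69e-08) = 7.17; pKa₂ = -log(3.47e-13) = 12.46. For an amphiprotic species, pH ≈ ½(pKa₁ + pKa₂) = ½(7.17 + 12.46) = 9.82.

pH = 9.82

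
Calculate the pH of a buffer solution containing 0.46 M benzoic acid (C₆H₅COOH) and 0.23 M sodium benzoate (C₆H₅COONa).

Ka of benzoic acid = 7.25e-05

pKa = -log(7.25e-05) = 4.14. pH = pKa + log([A⁻]/[HA]) = 4.14 + log(0.23/0.46)

pH = 3.84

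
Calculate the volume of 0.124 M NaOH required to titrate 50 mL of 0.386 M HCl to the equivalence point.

At equivalence: moles acid = moles base. moles HCl = 0.386 × 50/1000 = 0.0193 mol. V_base = moles / 0.124 × 1000 = 155.6 mL.

V_{base} = 155.6 mL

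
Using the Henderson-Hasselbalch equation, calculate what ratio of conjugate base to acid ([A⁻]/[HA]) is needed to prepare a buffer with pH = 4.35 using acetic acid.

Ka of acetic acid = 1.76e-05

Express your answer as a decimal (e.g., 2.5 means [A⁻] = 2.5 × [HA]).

pKa = -log(1.76e-05) = 4.7545. pH = pKa + log([A⁻]/[HA]), so log([A⁻]/[HA]) = pH − pKa = 4.35 − 4.7545 = -0.4045. [A⁻]/[HA] = 10^(-0.4045) = 0.394

[A⁻]/[HA] = 0.394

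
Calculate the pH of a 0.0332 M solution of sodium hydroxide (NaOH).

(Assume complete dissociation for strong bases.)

[OH⁻] = 0.0332 M for strong base. pOH = -log[OH⁻] = 1.48, pH = 14 - pOH

pH = 12.52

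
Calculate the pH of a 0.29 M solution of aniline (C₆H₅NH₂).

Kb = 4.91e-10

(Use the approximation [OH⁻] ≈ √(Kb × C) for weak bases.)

[OH⁻] = √(Kb × C) = √(4.91e-10 × 0.29) = 1.1933e-05. pOH = 4.92, pH = 14 - pOH

pH = 9.08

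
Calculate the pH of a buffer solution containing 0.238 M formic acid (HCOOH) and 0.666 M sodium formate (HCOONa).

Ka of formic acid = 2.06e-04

pKa = -log(2.06e-04) = 3.69. pH = pKa + log([A⁻]/[HA]) = 3.69 + log(0.666/0.238)

pH = 4.13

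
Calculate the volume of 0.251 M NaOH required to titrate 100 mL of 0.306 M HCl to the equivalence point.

At equivalence: moles acid = moles base. moles HCl = 0.306 × 100/1000 = 0.0306 mol. V_base = moles / 0.251 × 1000 = 121.9 mL.

V_{base} = 121.9 mL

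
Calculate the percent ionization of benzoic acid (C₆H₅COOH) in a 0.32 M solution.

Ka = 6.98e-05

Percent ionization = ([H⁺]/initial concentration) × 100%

Using Ka equilibrium: x² + Ka×x - Ka×C = 0. Solving: [H⁺] = 4.6913e-03. Percent = (4.6913e-03/0.32) × 100

Percent ionization = 1.47%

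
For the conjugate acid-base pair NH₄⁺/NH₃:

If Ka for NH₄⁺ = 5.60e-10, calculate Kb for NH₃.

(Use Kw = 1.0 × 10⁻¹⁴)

For a conjugate pair Ka × Kb = Kw, so Kb = Kw/Ka = 1.0 × 10⁻¹⁴ / 5.60e-10 = 1.79e-05.

K_b = 1.79e-05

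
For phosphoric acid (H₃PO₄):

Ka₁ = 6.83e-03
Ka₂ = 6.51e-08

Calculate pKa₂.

pKa₂ = -log(Ka₂) = -log(6.51e-08) = 7.19.

pK_{a2} = 7.19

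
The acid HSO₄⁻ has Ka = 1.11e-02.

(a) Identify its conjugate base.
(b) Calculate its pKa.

(a) The conjugate base is formed by removing one H⁺ from HSO₄⁻, giving SO₄²⁻. (b) pKa = -log(Ka) = -log(1.11e-02) = 1.95.

Conjugate base: SO₄²⁻; pK_a = 1.95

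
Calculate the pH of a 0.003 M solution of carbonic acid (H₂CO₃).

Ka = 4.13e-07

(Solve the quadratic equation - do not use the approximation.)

x² + Ka×x - Ka×C = 0. Using quadratic formula: [H⁺] = 3.4994e-05

pH = 4.46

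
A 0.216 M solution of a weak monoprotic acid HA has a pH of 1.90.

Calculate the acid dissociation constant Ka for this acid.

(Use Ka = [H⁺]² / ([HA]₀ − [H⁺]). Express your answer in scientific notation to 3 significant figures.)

[H⁺] = 10^(−pH) = 10^(−1.90) = 1.259e-02 M. For HA ⇌ H⁺ + A⁻, Ka = [H⁺][A⁻]/[HA] = [H⁺]² / ([HA]₀ − [H⁺]) = (1.259e-02)² / (0.216 − 1.259e-02) = 7.79e-04.

K_a = 7.79e-04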